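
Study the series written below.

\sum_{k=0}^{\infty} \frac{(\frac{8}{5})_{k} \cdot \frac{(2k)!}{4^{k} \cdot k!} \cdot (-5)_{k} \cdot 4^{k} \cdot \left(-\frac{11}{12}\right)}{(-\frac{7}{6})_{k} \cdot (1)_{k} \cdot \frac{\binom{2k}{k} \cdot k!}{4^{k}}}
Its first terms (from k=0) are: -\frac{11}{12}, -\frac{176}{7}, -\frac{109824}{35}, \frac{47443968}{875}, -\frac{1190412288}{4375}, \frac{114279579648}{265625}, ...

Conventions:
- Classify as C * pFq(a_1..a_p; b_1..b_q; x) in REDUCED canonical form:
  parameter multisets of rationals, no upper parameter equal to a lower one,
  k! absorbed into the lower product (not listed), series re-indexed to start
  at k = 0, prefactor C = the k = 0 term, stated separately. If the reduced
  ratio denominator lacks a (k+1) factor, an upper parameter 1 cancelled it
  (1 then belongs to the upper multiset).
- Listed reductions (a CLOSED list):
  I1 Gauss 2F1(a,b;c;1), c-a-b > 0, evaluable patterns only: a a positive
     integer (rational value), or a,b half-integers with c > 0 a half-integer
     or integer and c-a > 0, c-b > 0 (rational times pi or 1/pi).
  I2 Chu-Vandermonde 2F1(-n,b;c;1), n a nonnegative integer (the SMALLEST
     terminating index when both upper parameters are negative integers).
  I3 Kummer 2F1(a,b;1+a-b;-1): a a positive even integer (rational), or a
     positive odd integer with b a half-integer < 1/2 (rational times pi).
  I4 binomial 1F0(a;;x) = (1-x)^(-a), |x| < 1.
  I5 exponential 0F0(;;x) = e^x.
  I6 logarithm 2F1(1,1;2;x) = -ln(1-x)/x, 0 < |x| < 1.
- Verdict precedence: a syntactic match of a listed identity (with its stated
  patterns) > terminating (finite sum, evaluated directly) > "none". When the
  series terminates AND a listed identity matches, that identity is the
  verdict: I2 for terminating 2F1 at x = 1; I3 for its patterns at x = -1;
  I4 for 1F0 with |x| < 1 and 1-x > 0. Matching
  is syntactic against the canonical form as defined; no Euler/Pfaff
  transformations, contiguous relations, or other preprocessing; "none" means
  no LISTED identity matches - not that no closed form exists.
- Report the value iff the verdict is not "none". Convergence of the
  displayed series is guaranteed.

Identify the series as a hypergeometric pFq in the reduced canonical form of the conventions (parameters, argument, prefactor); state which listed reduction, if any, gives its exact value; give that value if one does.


Reduced: x = 4, 2F1, upper = {-5, \frac{8}{5}}, lower = {-\frac{7}{6}}, C = -\frac{11}{12}. Verdict: terminating - no listed pattern fits, but -5 in the upper list cuts the series at k = 5; direct evaluation. Sum: \frac{4667608952507}{22312500}.

Key step: from the first term -\frac{11}{12}: (1)_k (C = -11/12) is k! itself.
Term ratio: r(k) = 4 * (k-5) (k+\frac{8}{5}) / [(k-\frac{7}{6}) (k+1)] - rational in k. x = 4; t_0 = -\frac{11}{12}; negate the roots.


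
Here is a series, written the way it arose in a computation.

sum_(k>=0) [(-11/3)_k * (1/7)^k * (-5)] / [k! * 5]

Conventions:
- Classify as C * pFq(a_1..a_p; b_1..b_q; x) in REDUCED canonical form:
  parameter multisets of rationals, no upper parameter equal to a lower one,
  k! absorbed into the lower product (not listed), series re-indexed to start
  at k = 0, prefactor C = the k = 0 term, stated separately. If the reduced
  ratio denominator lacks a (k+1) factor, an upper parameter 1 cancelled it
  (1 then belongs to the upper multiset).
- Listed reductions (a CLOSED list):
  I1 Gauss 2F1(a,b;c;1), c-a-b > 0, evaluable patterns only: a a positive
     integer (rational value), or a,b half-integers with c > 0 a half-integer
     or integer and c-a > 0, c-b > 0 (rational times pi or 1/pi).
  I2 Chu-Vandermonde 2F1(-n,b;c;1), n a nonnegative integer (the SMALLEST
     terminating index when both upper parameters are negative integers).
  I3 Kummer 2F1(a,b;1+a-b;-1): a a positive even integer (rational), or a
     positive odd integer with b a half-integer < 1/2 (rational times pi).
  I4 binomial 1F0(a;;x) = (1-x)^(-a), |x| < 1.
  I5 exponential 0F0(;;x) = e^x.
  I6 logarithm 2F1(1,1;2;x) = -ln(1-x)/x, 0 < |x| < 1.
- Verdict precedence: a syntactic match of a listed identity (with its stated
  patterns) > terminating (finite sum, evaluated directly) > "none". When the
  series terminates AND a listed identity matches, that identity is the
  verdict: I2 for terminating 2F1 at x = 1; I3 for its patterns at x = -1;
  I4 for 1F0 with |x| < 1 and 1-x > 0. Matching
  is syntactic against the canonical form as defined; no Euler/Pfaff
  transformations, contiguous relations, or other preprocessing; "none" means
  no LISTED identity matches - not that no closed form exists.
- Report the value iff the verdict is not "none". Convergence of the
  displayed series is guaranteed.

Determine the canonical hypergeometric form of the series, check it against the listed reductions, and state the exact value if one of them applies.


The series (x = 1/7) is 1F0: upper {-11/3}, lower {-}, prefactor -1. Verdict: this is the binomial series (I4) (the 1F0 binomial series: exponent 11/3, x = 1/7). Its exact value is (-1) * (6/7)^(11/3).

Key observation: t_0 = -1 here, and the constant factors (C = -1, x = 1/7) combine into one prefactor.
Term ratio: r(k) = (1/7) * (k-11/3) / [(k+1)] ; factor over Q: parameters, x = (1/7), and C = -1.


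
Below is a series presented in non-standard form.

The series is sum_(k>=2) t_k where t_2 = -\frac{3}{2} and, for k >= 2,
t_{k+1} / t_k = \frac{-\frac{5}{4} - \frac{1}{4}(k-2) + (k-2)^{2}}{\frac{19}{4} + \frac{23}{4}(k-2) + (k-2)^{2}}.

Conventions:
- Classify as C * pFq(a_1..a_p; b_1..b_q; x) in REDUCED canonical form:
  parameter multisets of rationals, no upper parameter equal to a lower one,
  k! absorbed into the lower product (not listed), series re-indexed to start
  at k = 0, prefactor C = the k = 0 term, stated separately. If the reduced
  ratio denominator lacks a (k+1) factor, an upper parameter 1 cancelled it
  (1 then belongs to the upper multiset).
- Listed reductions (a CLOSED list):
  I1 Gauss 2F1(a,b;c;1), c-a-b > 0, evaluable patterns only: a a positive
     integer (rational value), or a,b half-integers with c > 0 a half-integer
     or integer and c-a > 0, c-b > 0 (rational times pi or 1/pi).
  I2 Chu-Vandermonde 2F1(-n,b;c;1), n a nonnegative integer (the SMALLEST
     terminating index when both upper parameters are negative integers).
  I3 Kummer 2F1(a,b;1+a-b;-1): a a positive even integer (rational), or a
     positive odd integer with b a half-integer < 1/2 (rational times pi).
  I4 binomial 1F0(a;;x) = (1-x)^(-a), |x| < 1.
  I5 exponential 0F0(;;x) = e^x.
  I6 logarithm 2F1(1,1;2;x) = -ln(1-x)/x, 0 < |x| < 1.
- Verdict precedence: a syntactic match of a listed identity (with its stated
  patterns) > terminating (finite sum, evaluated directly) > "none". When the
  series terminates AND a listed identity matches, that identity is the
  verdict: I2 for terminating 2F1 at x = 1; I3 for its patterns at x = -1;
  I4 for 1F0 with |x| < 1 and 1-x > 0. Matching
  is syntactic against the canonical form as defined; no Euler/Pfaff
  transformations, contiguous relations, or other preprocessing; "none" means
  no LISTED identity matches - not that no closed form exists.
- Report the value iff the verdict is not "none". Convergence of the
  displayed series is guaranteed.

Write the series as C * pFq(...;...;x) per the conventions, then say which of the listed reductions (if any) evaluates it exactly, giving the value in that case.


Key observation: x = 1 and roots of the ratio polynomials (C = -3/2) are the negated parameters.
Step ratio: r(k) = 1 * (k-\frac{5}{4}) (k+1) / [(k+\frac{19}{4}) (k+1)] - rational in k, leading ratio 1; with t_0 = -\frac{3}{2}, classification follows.

This is -\frac{3}{2} * 2F1(-\frac{5}{4}, 1; \frac{19}{4}; 1) in reduced canonical form. Verdict: this is Gauss (I1, integer-parameter pattern) (x = 1: the Gamma ratio telescopes since c-a-b = 5 > 0 and a = 1 in Z>0). Sum: -\frac{9}{8}.


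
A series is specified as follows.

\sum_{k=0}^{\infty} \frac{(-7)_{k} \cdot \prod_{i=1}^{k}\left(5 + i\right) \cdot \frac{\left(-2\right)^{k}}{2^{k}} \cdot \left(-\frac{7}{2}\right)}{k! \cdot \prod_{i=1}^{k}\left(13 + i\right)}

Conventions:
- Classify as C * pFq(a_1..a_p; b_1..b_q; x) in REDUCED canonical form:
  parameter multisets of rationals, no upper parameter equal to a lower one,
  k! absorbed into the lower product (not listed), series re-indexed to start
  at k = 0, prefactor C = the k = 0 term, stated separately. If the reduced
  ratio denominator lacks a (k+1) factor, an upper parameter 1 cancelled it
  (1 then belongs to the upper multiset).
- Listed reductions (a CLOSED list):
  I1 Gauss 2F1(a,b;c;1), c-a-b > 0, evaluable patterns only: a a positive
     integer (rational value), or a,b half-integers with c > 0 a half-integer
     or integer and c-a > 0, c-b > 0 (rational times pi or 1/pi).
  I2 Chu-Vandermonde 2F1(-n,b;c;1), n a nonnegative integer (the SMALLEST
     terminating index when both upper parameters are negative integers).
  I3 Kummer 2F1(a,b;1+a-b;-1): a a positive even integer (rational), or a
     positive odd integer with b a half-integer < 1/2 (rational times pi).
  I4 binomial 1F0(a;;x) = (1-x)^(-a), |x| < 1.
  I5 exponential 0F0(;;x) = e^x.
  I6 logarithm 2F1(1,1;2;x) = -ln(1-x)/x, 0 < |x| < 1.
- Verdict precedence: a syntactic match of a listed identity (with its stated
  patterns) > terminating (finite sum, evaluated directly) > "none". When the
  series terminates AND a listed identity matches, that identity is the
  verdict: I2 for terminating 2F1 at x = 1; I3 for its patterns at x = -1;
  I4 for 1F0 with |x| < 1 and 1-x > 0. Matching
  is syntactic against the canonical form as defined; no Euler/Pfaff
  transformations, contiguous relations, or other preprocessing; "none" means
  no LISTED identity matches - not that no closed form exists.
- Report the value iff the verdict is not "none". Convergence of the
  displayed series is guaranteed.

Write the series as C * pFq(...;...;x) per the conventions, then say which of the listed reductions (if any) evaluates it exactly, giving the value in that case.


Structural cue: t_0 = -\frac{7}{2} here, and the lower running product (prefactor -7/2) is a rising factorial.
Step ratio: r(k) = -1 * (k-7) (k+6) / [(k+14) (k+1)] - poly over poly, x = -1 from leading terms; C = -\frac{7}{2} at k = 0.

Prefactor -\frac{7}{2}, argument -1: 2F1 with upper {-7, 6} over lower {14}. Verdict: Kummer (I3) matches (x = -1; c = 14 equals 1+a-b for upper {-7, 6}: listed pattern). Sum: -\frac{1001}{20}.


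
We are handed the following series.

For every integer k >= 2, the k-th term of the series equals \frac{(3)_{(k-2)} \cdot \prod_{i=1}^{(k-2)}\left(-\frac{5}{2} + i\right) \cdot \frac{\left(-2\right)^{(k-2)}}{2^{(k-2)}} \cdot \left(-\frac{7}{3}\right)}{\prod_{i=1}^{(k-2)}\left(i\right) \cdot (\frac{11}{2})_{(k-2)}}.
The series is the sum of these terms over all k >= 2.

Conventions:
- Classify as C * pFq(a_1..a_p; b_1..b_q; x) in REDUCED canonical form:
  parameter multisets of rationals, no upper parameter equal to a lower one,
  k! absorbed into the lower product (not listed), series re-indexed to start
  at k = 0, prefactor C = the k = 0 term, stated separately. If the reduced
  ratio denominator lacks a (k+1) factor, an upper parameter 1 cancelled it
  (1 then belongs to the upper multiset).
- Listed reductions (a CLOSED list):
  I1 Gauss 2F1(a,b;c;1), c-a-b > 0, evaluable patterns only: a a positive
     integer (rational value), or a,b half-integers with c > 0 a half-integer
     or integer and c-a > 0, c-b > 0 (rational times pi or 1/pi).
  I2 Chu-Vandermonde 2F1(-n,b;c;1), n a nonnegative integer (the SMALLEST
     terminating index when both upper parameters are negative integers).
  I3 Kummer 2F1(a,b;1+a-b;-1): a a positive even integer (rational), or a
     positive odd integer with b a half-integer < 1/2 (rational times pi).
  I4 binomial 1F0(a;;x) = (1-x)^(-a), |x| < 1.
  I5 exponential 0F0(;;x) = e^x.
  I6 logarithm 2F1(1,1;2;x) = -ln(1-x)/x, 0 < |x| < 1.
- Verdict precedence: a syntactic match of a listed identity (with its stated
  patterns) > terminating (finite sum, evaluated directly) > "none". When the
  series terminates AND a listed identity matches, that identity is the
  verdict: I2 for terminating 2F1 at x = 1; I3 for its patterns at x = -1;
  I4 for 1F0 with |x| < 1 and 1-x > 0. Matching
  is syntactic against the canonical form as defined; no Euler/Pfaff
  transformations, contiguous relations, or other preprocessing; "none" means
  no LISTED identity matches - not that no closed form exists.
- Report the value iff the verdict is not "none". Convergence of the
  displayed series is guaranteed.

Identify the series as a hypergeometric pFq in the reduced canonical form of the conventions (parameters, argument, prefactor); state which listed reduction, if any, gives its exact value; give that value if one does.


Reduced: x = -1, 2F1, upper = {-\frac{3}{2}, 3}, lower = {\frac{11}{2}}, C = -\frac{7}{3}. Verdict: Kummer (I3) matches (x = -1; c = \frac{11}{2} equals 1+a-b for upper {-\frac{3}{2}, 3}: listed pattern). Its exact value is \left(-\frac{735}{512}\right) \cdot \pi.

Structural cue: with t_0 = -\frac{7}{3}, the running product (C = -7/3, x = -1) telescopes to a rising factorial.
Step ratio: r(k) = -1 * (k-\frac{3}{2}) (k+3) / [(k+\frac{11}{2}) (k+1)] - rational in k. x = -1; t_0 = -\frac{7}{3}; negate the roots.


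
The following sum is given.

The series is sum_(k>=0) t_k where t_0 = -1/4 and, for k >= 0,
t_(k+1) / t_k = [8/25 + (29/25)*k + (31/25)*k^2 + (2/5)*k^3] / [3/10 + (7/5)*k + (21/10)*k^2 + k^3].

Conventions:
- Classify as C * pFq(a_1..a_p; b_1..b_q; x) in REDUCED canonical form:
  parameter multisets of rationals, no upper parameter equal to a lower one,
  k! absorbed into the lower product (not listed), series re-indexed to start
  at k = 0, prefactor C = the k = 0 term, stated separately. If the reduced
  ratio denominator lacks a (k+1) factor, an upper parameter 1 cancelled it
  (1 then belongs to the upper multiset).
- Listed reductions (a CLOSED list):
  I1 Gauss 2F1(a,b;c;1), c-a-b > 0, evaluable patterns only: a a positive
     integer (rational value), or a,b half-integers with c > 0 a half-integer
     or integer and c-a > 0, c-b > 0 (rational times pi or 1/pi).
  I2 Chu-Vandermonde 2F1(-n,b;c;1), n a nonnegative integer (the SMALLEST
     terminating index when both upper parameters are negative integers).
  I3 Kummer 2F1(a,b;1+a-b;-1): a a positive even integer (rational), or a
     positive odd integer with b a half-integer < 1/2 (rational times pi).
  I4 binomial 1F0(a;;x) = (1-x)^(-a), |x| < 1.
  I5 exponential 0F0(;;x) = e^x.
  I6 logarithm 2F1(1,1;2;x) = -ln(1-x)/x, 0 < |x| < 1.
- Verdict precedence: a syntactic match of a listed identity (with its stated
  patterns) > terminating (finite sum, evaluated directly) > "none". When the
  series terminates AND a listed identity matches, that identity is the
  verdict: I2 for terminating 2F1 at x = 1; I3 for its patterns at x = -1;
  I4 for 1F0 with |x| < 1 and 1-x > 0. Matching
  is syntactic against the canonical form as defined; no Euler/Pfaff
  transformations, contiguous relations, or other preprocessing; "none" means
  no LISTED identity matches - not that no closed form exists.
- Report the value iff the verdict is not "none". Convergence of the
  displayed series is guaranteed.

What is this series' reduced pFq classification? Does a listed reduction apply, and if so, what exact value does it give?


This is -1/4 * 2F1(1, 8/5; 3/5; 2/5) in reduced canonical form. Verdict: none. Every listed pattern misses the 2F1 form at 2/5, upper {1, 8/5}.

Key observation: from the first term -1/4: cancel k + 1/2 from the displayed ratio first; then C = -1/4, x = 2/5.
Term ratio: r(k) = (2/5) * (k+1) (k+8/5) / [(k+3/5) (k+1)] - rational; roots negated = parameters, x = (2/5), C = -1/4.


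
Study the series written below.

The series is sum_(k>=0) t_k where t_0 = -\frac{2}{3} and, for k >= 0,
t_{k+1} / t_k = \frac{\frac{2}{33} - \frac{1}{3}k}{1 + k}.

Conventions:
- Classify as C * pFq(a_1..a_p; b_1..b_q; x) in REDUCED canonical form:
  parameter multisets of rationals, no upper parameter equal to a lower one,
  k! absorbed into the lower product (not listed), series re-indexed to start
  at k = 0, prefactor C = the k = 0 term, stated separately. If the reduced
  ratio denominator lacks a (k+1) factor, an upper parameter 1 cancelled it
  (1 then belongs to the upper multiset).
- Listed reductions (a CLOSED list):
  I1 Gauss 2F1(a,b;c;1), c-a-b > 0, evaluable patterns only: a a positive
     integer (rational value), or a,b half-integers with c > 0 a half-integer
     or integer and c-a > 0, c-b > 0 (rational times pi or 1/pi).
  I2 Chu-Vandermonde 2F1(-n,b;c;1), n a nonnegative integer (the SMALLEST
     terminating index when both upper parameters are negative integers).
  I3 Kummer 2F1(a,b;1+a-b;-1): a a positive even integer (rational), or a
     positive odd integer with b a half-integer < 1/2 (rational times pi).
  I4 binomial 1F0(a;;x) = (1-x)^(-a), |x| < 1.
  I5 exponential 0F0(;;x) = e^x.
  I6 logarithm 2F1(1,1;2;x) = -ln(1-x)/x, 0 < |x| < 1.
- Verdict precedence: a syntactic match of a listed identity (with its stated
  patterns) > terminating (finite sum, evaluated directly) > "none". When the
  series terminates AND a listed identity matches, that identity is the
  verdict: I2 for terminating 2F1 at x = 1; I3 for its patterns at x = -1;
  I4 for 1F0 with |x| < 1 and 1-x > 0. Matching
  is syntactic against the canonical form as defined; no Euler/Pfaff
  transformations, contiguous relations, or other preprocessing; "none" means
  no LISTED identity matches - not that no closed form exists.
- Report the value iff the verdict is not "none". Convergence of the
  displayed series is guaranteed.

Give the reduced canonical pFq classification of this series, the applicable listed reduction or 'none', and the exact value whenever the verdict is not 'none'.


x = -\frac{1}{3} here; the reduced form reads 1F0, upper {-\frac{2}{11}}, lower {-}, C = -\frac{2}{3}. Verdict: this is the binomial series (I4) (the 1F0 binomial series: exponent 2/11, x = -\frac{1}{3}). Its exact value is \left(-\frac{2}{3}\right) \cdot \left(\frac{4}{3}\right)^{\frac{2}{11}}.

Structural cue: t_0 being -\frac{2}{3}, factor the ratio over Q (prefactor -2/3): negated roots = parameters.
Adjacent-term ratio: r(k) = -\frac{1}{3} * (k-\frac{2}{11}) / [(k+1)] - rational in k. x = -\frac{1}{3}; t_0 = -\frac{2}{3}; negate the roots.


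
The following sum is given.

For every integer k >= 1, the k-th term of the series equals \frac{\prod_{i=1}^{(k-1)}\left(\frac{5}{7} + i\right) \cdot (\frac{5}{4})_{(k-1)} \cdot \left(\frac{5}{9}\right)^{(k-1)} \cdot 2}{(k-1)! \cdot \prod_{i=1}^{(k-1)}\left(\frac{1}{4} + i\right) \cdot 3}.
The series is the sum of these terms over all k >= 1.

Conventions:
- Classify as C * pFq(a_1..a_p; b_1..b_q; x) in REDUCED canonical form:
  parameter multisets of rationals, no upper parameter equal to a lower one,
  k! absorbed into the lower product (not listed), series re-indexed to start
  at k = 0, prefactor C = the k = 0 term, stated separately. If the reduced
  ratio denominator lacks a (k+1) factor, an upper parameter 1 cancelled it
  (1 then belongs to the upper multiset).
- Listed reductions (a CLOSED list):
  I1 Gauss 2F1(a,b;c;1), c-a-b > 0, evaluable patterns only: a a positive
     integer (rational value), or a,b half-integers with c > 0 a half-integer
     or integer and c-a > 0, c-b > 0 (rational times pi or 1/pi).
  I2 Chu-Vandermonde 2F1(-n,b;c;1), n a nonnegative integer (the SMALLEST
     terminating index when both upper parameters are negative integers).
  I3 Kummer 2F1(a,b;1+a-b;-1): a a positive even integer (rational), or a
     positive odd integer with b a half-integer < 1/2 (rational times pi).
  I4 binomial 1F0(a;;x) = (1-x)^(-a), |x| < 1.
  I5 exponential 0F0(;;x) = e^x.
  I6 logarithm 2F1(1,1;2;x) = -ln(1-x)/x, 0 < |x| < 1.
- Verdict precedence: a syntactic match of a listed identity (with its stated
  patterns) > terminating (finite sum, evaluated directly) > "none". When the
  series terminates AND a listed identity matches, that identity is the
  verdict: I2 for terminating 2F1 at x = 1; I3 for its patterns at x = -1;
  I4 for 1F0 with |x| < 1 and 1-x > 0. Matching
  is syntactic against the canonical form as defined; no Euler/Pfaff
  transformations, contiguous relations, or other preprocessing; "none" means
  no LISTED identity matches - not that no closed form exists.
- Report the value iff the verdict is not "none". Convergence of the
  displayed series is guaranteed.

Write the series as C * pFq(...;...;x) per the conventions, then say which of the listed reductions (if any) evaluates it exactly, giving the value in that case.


Canonical form: C = \frac{2}{3} times 1F0 with upper {\frac{12}{7}}, lower {-}, x = \frac{5}{9}. Verdict: binomial (I4) fires (the 1F0 binomial series: exponent -12/7, x = \frac{5}{9}). Value: \frac{2}{3} \cdot \left(\frac{4}{9}\right)^{-\frac{12}{7}}.

Structural cue: with t_0 = \frac{2}{3}, the constant factors (C = 2/3) combine into one prefactor.
Consecutive-term ratio: r(k) = \frac{5}{9} * (k+\frac{12}{7}) / [(k+1)] - poly over poly, x = \frac{5}{9} from leading terms; C = \frac{2}{3} at k = 0.


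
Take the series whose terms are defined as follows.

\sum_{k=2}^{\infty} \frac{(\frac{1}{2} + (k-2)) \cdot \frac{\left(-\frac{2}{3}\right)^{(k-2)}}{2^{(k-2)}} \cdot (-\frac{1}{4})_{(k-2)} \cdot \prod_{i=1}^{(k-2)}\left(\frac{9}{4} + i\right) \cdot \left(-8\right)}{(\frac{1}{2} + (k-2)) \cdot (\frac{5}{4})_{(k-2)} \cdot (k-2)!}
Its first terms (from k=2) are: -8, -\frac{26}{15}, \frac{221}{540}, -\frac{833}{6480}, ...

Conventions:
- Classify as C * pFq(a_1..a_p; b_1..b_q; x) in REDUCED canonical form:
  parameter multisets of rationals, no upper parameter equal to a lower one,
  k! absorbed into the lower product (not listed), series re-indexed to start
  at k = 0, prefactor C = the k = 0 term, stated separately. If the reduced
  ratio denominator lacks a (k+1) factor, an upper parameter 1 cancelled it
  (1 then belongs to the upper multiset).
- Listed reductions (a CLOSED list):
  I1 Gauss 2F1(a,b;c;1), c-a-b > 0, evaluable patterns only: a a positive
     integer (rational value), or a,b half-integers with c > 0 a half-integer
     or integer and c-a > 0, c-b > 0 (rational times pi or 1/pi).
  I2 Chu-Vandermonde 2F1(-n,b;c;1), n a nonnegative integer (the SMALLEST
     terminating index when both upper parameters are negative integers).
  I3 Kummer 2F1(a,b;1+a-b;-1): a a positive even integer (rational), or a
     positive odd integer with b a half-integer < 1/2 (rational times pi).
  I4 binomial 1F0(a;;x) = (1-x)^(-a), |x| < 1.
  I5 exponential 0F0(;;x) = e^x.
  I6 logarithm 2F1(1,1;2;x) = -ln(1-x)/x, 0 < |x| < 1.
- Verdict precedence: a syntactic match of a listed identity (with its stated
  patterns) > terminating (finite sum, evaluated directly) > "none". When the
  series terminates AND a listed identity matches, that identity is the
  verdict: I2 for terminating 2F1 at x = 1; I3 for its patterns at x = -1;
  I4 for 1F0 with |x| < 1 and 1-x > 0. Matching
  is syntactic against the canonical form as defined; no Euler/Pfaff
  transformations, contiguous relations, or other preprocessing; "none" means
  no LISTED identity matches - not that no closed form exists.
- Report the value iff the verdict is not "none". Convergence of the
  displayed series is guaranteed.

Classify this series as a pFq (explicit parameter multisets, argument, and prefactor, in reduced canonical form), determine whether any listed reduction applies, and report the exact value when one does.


Structural cue: from the first term -8: the two k-th powers (C = -8) combine into one argument.
Consecutive-term ratio: r(k) = -\frac{1}{3} * (k-\frac{1}{4}) (k+\frac{13}{4}) / [(k+\frac{5}{4}) (k+1)] - rational in k. x = -\frac{1}{3}; t_0 = -8; negate the roots.

This is -8 * 2F1(-\frac{1}{4}, \frac{13}{4}; \frac{5}{4}; -\frac{1}{3}) in reduced canonical form. Verdict: none. Every listed pattern misses the 2F1 form at -\frac{1}{3}, upper {-\frac{1}{4}, \frac{13}{4}}.


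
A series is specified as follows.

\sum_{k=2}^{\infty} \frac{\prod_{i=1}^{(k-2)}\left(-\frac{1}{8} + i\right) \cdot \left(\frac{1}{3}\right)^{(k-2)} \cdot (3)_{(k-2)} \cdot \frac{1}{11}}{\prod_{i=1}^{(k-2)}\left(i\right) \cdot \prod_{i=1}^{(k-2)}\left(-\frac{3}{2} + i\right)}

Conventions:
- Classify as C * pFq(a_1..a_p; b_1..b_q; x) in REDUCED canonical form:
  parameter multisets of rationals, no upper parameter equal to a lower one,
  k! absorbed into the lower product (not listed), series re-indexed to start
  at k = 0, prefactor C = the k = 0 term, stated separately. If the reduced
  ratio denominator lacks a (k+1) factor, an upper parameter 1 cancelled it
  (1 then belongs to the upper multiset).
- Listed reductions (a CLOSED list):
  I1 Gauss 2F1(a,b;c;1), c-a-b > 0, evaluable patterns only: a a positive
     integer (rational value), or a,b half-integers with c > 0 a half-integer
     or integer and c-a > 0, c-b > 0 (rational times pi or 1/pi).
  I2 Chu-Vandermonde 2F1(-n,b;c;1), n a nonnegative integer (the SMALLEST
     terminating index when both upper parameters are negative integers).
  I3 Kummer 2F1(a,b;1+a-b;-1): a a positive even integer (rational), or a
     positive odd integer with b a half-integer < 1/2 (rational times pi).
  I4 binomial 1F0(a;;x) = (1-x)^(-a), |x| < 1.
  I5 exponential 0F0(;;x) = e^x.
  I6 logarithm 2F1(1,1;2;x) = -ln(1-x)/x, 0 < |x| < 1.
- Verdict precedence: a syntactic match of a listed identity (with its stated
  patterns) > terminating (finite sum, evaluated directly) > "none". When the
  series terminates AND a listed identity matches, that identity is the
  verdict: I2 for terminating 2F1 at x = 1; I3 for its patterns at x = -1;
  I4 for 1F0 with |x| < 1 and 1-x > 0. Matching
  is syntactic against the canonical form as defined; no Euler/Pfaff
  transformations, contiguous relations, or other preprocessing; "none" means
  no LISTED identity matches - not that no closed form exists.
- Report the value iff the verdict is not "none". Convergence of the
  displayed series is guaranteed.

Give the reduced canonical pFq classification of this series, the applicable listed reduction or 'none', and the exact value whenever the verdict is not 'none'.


Canonical form: C = \frac{1}{11} times 2F1 with upper {\frac{7}{8}, 3}, lower {-\frac{1}{2}}, x = \frac{1}{3}. Verdict: no listed reduction: x = \frac{1}{3} and upper {\frac{7}{8}, 3} fail every I1-I6 pattern.

Structural cue: x = \frac{1}{3} and the lower running product (prefactor 1/11) is a rising factorial.
Adjacent-term ratio: r(k) = \frac{1}{3} * (k+\frac{7}{8}) (k+3) / [(k-\frac{1}{2}) (k+1)] - rational in k, leading ratio \frac{1}{3}; with t_0 = \frac{1}{11}, classification follows.


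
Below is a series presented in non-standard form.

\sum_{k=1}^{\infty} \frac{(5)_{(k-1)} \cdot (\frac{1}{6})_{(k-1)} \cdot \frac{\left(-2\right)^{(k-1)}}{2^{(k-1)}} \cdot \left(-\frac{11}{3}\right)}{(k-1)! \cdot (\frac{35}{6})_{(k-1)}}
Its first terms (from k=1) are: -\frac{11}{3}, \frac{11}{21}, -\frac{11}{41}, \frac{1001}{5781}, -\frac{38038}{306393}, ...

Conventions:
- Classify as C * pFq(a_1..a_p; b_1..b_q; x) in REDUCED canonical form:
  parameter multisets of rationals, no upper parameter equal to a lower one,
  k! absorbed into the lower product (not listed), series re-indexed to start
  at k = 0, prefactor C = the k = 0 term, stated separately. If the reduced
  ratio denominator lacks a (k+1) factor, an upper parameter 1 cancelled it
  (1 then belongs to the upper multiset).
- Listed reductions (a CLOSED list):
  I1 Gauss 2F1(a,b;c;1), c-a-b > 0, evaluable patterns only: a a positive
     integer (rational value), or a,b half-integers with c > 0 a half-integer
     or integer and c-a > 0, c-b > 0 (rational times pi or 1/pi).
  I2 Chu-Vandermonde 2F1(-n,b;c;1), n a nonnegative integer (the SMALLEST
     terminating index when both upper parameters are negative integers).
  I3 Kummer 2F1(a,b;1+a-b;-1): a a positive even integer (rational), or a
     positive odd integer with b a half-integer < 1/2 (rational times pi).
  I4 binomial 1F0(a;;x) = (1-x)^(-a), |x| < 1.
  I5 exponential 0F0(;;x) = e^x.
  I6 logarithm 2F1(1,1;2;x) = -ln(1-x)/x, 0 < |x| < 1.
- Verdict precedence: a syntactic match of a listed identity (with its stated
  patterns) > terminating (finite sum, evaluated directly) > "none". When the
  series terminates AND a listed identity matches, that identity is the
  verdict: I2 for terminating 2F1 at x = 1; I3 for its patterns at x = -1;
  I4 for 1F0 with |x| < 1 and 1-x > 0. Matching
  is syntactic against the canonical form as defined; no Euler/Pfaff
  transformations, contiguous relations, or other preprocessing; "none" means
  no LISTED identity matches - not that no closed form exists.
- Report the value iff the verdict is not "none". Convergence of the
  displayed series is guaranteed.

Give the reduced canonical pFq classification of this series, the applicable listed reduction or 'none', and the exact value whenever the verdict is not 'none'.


Classification (C = -\frac{11}{3}): 2F1 with upper {\frac{1}{6}, 5}, lower {\frac{35}{6}}, argument x = -1. Verdict: none - at argument -1 the multisets {\frac{1}{6}, 5} ; {\frac{35}{6}} match no listed identity.

First insight: t_0 = -\frac{11}{3} here, and the two k-th powers (prefactor -11/3) combine into one argument.
Adjacent-term ratio: r(k) = -1 * (k+\frac{1}{6}) (k+5) / [(k+\frac{35}{6}) (k+1)] - rational in k, leading ratio -1; with t_0 = -\frac{11}{3}, classification follows.


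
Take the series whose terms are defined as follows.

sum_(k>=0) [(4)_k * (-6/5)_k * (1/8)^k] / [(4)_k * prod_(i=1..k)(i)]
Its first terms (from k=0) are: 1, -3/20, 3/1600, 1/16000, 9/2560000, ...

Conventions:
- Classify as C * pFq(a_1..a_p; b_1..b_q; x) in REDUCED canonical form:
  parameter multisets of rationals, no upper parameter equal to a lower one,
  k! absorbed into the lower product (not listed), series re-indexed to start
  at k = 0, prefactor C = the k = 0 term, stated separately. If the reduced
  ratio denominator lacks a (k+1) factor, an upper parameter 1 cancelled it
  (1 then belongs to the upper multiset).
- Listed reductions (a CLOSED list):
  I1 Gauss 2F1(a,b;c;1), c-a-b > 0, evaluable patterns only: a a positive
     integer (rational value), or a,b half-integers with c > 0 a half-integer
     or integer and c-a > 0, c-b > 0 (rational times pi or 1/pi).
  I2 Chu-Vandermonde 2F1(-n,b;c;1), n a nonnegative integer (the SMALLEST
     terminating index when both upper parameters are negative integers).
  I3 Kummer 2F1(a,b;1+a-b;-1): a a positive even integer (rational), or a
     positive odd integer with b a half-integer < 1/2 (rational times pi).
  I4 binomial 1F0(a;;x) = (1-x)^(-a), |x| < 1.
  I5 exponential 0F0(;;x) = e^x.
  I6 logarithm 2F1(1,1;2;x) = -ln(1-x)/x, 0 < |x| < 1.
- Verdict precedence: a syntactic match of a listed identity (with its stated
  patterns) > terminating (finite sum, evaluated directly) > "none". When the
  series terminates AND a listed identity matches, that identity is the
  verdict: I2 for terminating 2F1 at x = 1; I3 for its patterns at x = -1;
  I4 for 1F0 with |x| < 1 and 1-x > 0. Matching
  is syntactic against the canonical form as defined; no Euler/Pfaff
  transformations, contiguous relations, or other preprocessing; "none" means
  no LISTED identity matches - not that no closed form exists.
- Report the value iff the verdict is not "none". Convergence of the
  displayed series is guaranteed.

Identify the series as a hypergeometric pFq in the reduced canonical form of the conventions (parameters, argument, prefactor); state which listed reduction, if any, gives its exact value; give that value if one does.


x = 1/8 here; the reduced form reads 1F0, upper {-6/5}, lower {-}, C = 1. Verdict: the I4 binomial reduction fires (the 1F0 binomial series: exponent 6/5, x = 1/8). Its exact value is (7/8)^(6/5).

Key observation: t_0 = 1 here, and the product of the first k integers (C = 1) is k!.
Consecutive-term ratio: r(k) = (1/8) * (k-6/5) / [(k+1)] - rational in k. x = (1/8); t_0 = 1; negate the roots.


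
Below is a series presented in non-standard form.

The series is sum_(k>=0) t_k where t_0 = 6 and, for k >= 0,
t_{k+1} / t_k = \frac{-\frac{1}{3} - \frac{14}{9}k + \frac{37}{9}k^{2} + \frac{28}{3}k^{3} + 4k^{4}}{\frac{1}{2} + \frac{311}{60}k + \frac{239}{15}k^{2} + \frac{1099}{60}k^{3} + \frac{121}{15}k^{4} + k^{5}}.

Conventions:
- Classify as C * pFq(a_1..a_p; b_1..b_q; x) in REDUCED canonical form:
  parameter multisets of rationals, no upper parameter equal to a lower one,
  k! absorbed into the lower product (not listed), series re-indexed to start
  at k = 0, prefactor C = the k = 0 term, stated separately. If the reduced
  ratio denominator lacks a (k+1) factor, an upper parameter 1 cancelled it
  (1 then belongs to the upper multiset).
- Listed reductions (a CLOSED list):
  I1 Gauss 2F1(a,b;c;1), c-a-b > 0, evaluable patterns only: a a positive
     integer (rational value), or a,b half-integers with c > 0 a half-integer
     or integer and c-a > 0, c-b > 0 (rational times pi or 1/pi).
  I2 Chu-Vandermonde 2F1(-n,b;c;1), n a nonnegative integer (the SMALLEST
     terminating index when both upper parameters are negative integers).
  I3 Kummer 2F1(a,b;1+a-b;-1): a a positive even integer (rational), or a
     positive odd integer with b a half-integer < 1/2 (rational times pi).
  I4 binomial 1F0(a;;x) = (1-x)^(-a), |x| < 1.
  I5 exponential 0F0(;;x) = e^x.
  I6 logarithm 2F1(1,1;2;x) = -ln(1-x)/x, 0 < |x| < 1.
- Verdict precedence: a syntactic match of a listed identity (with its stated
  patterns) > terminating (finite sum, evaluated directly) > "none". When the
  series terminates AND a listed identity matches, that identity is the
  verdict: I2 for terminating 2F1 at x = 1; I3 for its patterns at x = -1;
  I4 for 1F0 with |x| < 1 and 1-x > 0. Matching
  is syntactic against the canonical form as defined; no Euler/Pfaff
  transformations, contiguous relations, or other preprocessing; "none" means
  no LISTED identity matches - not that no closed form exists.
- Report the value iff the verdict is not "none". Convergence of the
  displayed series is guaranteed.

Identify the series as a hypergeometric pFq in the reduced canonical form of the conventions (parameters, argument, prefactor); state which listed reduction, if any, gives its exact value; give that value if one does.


The series (x = 4) is 2F2: upper {-\frac{1}{3}, 1}, lower {\frac{2}{5}, 5}, prefactor 6. Verdict: none here - no I1-I6 shape fits x = 4 with lower {\frac{2}{5}, 5}.

Structural cue: t_0 being 6, roots of the ratio polynomials (prefactor 6) are the negated parameters.
Step ratio: r(k) = 4 * (k-\frac{1}{3}) (k+1) / [(k+\frac{2}{5}) (k+5) (k+1)] ; factor over Q: parameters, x = 4, and C = 6.


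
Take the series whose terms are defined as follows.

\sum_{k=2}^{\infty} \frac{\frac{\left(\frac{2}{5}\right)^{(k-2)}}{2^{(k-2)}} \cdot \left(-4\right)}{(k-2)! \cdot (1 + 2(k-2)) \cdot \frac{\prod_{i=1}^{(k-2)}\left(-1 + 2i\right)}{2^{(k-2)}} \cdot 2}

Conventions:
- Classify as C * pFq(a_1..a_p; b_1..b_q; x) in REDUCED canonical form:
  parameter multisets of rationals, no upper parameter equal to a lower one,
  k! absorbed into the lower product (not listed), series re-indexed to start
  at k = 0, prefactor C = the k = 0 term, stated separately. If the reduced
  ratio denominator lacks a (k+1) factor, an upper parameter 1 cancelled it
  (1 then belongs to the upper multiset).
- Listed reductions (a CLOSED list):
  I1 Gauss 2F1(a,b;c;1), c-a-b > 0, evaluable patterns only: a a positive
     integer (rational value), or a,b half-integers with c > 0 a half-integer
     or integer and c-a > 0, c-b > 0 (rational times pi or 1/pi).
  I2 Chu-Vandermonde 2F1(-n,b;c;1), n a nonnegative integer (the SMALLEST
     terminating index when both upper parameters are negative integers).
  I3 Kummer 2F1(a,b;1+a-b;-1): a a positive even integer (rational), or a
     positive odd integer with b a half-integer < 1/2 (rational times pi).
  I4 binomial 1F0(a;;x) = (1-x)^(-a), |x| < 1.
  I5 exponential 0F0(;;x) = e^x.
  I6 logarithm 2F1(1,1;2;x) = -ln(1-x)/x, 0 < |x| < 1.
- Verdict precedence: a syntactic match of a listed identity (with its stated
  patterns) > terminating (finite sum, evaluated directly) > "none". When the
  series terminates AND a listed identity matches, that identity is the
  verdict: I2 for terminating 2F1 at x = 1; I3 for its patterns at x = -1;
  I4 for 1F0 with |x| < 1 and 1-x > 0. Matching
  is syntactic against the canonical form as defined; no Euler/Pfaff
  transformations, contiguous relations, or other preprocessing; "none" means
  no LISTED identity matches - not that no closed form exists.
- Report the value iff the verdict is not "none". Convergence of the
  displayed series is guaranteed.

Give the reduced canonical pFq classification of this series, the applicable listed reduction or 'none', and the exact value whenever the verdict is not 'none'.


x = \frac{1}{5} here; the reduced form reads 0F1, upper {-}, lower {\frac{3}{2}}, C = -2. Verdict: none - this 0F1 at x = \frac{1}{5} matches no listed pattern, and upper {-} holds no stopper.

First insight: t_0 being -2, the lower (2k+1) factor (C = -2) shifts a half-integer Pochhammer.
Term ratio: r(k) = \frac{1}{5} * 1 / [(k+\frac{3}{2}) (k+1)] ; factor over Q: parameters, x = \frac{1}{5}, and C = -2.


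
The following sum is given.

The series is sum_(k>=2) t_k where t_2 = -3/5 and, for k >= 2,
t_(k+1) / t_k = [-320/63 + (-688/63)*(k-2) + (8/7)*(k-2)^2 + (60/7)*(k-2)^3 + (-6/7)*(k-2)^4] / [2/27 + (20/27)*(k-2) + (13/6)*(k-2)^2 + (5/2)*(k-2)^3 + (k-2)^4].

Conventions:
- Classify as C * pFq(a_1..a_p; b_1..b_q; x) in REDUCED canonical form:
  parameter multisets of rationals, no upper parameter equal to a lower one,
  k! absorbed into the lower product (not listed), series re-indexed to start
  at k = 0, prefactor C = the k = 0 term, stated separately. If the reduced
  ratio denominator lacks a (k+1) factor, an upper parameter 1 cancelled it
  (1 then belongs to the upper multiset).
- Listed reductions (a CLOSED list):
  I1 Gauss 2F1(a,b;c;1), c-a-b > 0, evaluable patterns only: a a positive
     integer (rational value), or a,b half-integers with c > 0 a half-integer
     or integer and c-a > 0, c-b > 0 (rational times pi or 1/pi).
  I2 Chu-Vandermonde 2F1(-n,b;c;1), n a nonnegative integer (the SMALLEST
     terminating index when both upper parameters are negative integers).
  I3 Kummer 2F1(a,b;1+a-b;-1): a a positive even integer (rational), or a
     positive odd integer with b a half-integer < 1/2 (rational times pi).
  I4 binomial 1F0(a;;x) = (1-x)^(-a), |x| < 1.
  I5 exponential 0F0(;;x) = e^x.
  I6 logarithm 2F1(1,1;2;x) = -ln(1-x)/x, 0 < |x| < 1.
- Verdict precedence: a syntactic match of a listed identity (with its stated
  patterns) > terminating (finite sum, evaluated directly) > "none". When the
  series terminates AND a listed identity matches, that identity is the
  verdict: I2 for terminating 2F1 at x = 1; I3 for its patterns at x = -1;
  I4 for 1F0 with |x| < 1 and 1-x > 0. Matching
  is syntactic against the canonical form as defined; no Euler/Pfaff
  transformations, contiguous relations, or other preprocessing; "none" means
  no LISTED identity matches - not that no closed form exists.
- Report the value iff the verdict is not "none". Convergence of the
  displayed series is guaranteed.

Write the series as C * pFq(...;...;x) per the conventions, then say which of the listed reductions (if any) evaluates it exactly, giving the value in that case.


x = -6/7 here; the reduced form reads 2F1, upper {-10, -4/3}, lower {1/6}, C = -3/5. Verdict: terminating (-10 upstairs). 11 nonzero terms in all; added directly. Sum: -29466564075160214757/324266409869247475.

Key observation: with t_0 = -3/5, the parameter 2/3 appears in both the upper and lower lists and cancels (alongside the other common factor).
Step ratio: r(k) = (-6/7) * (k-10) (k-4/3) / [(k+1/6) (k+1)] ; factor over Q: parameters, x = (-6/7), and C = -3/5.


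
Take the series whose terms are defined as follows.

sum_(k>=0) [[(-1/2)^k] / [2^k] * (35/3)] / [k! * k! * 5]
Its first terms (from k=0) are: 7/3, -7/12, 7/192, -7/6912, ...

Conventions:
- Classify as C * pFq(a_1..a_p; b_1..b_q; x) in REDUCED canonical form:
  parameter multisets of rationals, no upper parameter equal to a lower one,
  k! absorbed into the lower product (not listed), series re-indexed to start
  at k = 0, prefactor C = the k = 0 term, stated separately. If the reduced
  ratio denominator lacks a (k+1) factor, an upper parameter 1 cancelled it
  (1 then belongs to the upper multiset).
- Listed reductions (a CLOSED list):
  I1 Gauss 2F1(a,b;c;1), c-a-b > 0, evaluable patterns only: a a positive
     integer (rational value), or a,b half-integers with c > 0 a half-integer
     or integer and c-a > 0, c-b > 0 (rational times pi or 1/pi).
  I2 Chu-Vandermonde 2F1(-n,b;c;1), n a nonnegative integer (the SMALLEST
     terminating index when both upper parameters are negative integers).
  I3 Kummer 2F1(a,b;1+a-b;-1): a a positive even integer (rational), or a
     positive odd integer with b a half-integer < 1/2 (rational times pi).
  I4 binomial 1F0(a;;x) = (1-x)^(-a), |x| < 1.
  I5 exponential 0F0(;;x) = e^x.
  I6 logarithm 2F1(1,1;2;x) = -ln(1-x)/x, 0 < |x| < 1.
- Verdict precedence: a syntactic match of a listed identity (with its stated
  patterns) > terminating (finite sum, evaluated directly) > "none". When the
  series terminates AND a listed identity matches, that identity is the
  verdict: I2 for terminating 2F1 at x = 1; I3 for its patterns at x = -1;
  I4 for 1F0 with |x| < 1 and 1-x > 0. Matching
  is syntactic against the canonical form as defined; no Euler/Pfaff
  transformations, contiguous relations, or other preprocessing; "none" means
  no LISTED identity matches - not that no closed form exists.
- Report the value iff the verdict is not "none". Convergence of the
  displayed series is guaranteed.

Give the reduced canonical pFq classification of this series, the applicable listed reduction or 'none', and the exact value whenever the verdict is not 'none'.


Classification (C = 7/3): 0F1 with upper {-}, lower {1}, argument x = -1/4. Verdict: none. Every listed pattern misses the 0F1 form at -1/4, upper {-}.

Key observation: t_0 being 7/3, the two k-th powers (C = 7/3) combine into one argument.
Adjacent-term ratio: r(k) = (-1/4) * 1 / [(k+1) (k+1)] - rational; roots negated = parameters, x = (-1/4), C = 7/3.
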